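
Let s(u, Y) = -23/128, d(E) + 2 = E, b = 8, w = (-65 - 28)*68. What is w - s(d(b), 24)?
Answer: -809449/128 ≈ -6323.8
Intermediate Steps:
w = -6324 (w = -93*68 = -6324)
d(E) = -2 + E
s(u, Y) = -23/128 (s(u, Y) = -23*1/128 = -23/128)
w - s(d(b), 24) = -6324 - 1*(-23/128) = -6324 + 23/128 = -809449/128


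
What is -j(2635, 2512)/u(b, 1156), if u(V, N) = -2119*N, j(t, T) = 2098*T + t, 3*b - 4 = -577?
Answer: 5272811/2449564 ≈ 2.1525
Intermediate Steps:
b = -191 (b = 4/3 + (⅓)*(-577) = 4/3 - 577/3 = -191)
j(t, T) = t + 2098*T
-j(2635, 2512)/u(b, 1156) = -(2635 + 2098*2512)/((-2119*1156)) = -(2635 + 5270176)/(-2449564) = -5272811*(-1)/2449564 = -1*(-5272811/2449564) = 5272811/2449564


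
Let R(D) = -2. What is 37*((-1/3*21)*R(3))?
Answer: 518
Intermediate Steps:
37*((-1/3*21)*R(3)) = 37*((-1/3*21)*(-2)) = 37*((-1*⅓*21)*(-2)) = 37*(-⅓*21*(-2)) = 37*(-7*(-2)) = 37*14 = 518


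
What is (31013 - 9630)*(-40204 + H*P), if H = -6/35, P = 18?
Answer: -30091183984/35 ≈ -8.5975e+8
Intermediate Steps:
H = -6/35 (H = -6*1/35 = -6/35 ≈ -0.17143)
(31013 - 9630)*(-40204 + H*P) = (31013 - 9630)*(-40204 - 6/35*18) = 21383*(-40204 - 108/35) = 21383*(-1407248/35) = -30091183984/35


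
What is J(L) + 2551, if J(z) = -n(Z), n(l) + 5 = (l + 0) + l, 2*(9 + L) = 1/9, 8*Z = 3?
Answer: 10221/4 ≈ 2555.3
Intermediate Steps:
Z = 3/8 (Z = (⅛)*3 = 3/8 ≈ 0.37500)
L = -161/18 (L = -9 + (½)/9 = -9 + (½)*(⅑) = -9 + 1/18 = -161/18 ≈ -8.9444)
n(l) = -5 + 2*l (n(l) = -5 + ((l + 0) + l) = -5 + (l + l) = -5 + 2*l)
J(z) = 17/4 (J(z) = -(-5 + 2*(3/8)) = -(-5 + ¾) = -1*(-17/4) = 17/4)
J(L) + 2551 = 17/4 + 2551 = 10221/4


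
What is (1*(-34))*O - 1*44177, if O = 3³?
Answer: -45095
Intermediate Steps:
O = 27
(1*(-34))*O - 1*44177 = (1*(-34))*27 - 1*44177 = -34*27 - 44177 = -918 - 44177 = -45095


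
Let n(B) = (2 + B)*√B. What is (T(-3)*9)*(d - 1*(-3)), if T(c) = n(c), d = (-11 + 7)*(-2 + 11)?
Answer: 297*I*√3 ≈ 514.42*I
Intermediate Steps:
n(B) = √B*(2 + B)
d = -36 (d = -4*9 = -36)
T(c) = √c*(2 + c)
(T(-3)*9)*(d - 1*(-3)) = ((√(-3)*(2 - 3))*9)*(-36 - 1*(-3)) = (((I*√3)*(-1))*9)*(-36 + 3) = (-I*√3*9)*(-33) = -9*I*√3*(-33) = 297*I*√3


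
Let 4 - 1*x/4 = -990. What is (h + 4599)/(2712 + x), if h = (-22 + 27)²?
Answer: 289/418 ≈ 0.69139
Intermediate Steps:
x = 3976 (x = 16 - 4*(-990) = 16 + 3960 = 3976)
h = 25 (h = 5² = 25)
(h + 4599)/(2712 + x) = (25 + 4599)/(2712 + 3976) = 4624/6688 = 4624*(1/6688) = 289/418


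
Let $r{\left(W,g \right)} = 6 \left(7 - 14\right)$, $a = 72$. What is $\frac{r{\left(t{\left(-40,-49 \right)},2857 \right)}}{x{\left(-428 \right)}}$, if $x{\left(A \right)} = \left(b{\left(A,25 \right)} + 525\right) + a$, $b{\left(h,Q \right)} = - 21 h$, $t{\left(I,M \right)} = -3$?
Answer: $- \frac{14}{3195} \approx -0.0043818$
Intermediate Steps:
$r{\left(W,g \right)} = -42$ ($r{\left(W,g \right)} = 6 \left(-7\right) = -42$)
$x{\left(A \right)} = 597 - 21 A$ ($x{\left(A \right)} = \left(- 21 A + 525\right) + 72 = \left(525 - 21 A\right) + 72 = 597 - 21 A$)
$\frac{r{\left(t{\left(-40,-49 \right)},2857 \right)}}{x{\left(-428 \right)}} = - \frac{42}{597 - -8988} = - \frac{42}{597 + 8988} = - \frac{42}{9585} = \left(-42\right) \frac{1}{9585} = - \frac{14}{3195}$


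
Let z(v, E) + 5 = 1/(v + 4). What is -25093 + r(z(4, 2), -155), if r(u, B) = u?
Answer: -200783/8 ≈ -25098.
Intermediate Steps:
z(v, E) = -5 + 1/(4 + v) (z(v, E) = -5 + 1/(v + 4) = -5 + 1/(4 + v))
-25093 + r(z(4, 2), -155) = -25093 + (-19 - 5*4)/(4 + 4) = -25093 + (-19 - 20)/8 = -25093 + (⅛)*(-39) = -25093 - 39/8 = -200783/8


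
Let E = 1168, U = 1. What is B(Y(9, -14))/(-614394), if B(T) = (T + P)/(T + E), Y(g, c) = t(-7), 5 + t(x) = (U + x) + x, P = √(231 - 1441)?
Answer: 1/39252950 - I*√10/64232100 ≈ 2.5476e-8 - 4.9232e-8*I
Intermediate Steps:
P = 11*I*√10 (P = √(-1210) = 11*I*√10 ≈ 34.785*I)
t(x) = -4 + 2*x (t(x) = -5 + ((1 + x) + x) = -5 + (1 + 2*x) = -4 + 2*x)
Y(g, c) = -18 (Y(g, c) = -4 + 2*(-7) = -4 - 14 = -18)
B(T) = (T + 11*I*√10)/(1168 + T) (B(T) = (T + 11*I*√10)/(T + 1168) = (T + 11*I*√10)/(1168 + T))
B(Y(9, -14))/(-614394) = ((-18 + 11*I*√10)/(1168 - 18))/(-614394) = ((-18 + 11*I*√10)/1150)*(-1/614394) = (-9/575 + 11*I*√10/1150)*(-1/614394) = 1/39252950 - I*√10/64232100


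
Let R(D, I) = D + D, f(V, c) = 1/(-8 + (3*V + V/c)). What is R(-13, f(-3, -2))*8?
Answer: -208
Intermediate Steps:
f(V, c) = 1/(-8 + 3*V + V/c)
R(D, I) = 2*D
R(-13, f(-3, -2))*8 = (2*(-13))*8 = -26*8 = -208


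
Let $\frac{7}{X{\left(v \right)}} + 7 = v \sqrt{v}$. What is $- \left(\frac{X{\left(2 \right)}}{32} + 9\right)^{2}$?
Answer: $- \frac{138274473}{1721344} + \frac{82313 \sqrt{2}}{430336} \approx -80.059$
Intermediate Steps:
$X{\left(v \right)} = \frac{7}{-7 + v^{\frac{3}{2}}}$ ($X{\left(v \right)} = \frac{7}{-7 + v \sqrt{v}} = \frac{7}{-7 + v^{\frac{3}{2}}}$)
$- \left(\frac{X{\left(2 \right)}}{32} + 9\right)^{2} = - \left(\frac{7 \frac{1}{-7 + 2^{\frac{3}{2}}}}{32} + 9\right)^{2} = - \left(\frac{7}{-7 + 2 \sqrt{2}} \cdot \frac{1}{32} + 9\right)^{2} = - \left(\frac{7}{32 \left(-7 + 2 \sqrt{2}\right)} + 9\right)^{2} = - \left(9 + \frac{7}{32 \left(-7 + 2 \sqrt{2}\right)}\right)^{2}$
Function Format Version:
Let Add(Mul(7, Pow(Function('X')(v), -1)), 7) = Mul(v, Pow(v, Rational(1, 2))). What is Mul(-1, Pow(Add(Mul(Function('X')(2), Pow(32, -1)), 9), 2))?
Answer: Add(Rational(-138274473, 1721344), Mul(Rational(82313, 430336), Pow(2, Rational(1, 2)))) ≈ -80.059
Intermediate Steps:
Function('X')(v) = Mul(7, Pow(Add(-7, Pow(v, Rational(3, 2))), -1)) (Function('X')(v) = Mul(7, Pow(Add(-7, Mul(v, Pow(v, Rational(1, 2)))), -1)) = Mul(7, Pow(Add(-7, Pow(v, Rational(3, 2))), -1)))
Mul(-1, Pow(Add(Mul(Function('X')(2), Pow(32, -1)), 9), 2)) = Mul(-1, Pow(Add(Mul(Mul(7, Pow(Add(-7, Pow(2, Rational(3, 2))), -1)), Pow(32, -1)), 9), 2)) = Mul(-1, Pow(Add(Mul(Mul(7, Pow(Add(-7, Mul(2, Pow(2, Rational(1, 2)))), -1)), Rational(1, 32)), 9), 2)) = Mul(-1, Pow(Add(Mul(Rational(7, 32), Pow(Add(-7, Mul(2, Pow(2, Rational(1, 2)))), -1)), 9), 2)) = Mul(-1, Pow(Add(9, Mul(Rational(7, 32), Pow(Add(-7, Mul(2, Pow(2, Rational(1, 2)))), -1))), 2))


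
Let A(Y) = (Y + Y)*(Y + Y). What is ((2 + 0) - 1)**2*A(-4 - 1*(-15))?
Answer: 484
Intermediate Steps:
A(Y) = 4*Y**2 (A(Y) = (2*Y)*(2*Y) = 4*Y**2)
((2 + 0) - 1)**2*A(-4 - 1*(-15)) = ((2 + 0) - 1)**2*(4*(-4 - 1*(-15))**2) = (2 - 1)**2*(4*(-4 + 15)**2) = 1**2*(4*11**2) = 1*(4*121) = 1*484 = 484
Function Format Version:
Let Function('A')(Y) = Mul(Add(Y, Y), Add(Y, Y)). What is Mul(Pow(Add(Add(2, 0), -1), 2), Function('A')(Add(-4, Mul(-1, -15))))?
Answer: 484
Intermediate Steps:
Function('A')(Y) = Mul(4, Pow(Y, 2)) (Function('A')(Y) = Mul(Mul(2, Y), Mul(2, Y)) = Mul(4, Pow(Y, 2)))
Mul(Pow(Add(Add(2, 0), -1), 2), Function('A')(Add(-4, Mul(-1, -15)))) = Mul(Pow(Add(Add(2, 0), -1), 2), Mul(4, Pow(Add(-4, Mul(-1, -15)), 2))) = Mul(Pow(Add(2, -1), 2), Mul(4, Pow(Add(-4, 15), 2))) = Mul(Pow(1, 2), Mul(4, Pow(11, 2))) = Mul(1, Mul(4, 121)) = Mul(1, 484) = 484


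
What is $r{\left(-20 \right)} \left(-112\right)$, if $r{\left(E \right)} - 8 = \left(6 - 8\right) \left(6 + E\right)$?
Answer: $-4032$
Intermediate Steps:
$r{\left(E \right)} = -4 - 2 E$ ($r{\left(E \right)} = 8 + \left(6 - 8\right) \left(6 + E\right) = 8 - 2 \left(6 + E\right) = 8 - \left(12 + 2 E\right) = -4 - 2 E$)
$r{\left(-20 \right)} \left(-112\right) = \left(-4 - -40\right) \left(-112\right) = \left(-4 + 40\right) \left(-112\right) = 36 \left(-112\right) = -4032$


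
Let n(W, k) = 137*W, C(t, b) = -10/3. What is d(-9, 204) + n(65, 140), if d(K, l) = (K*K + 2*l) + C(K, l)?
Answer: 28172/3 ≈ 9390.7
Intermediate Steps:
C(t, b) = -10/3 (C(t, b) = -10*⅓ = -10/3)
d(K, l) = -10/3 + K² + 2*l (d(K, l) = (K*K + 2*l) - 10/3 = (K² + 2*l) - 10/3 = -10/3 + K² + 2*l)
d(-9, 204) + n(65, 140) = (-10/3 + (-9)² + 2*204) + 137*65 = (-10/3 + 81 + 408) + 8905 = 1457/3 + 8905 = 28172/3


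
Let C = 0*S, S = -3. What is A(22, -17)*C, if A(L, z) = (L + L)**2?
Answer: 0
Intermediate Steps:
C = 0 (C = 0*(-3) = 0)
A(L, z) = 4*L**2 (A(L, z) = (2*L)**2 = 4*L**2)
A(22, -17)*C = (4*22**2)*0 = (4*484)*0 = 1936*0 = 0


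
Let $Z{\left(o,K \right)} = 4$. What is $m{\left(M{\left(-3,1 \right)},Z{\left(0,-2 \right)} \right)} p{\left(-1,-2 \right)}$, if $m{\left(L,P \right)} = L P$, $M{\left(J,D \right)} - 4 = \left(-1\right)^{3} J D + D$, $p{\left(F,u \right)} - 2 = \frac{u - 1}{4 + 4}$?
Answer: $52$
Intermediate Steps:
$p{\left(F,u \right)} = \frac{15}{8} + \frac{u}{8}$ ($p{\left(F,u \right)} = 2 + \frac{u - 1}{4 + 4} = 2 + \frac{-1 + u}{8} = 2 + \left(-1 + u\right) \frac{1}{8} = 2 + \left(- \frac{1}{8} + \frac{u}{8}\right) = \frac{15}{8} + \frac{u}{8}$)
$M{\left(J,D \right)} = 4 + D - D J$ ($M{\left(J,D \right)} = 4 + \left(\left(-1\right)^{3} J D + D\right) = 4 + \left(- J D + D\right) = 4 - \left(- D + D J\right) = 4 + D - D J$)
$m{\left(M{\left(-3,1 \right)},Z{\left(0,-2 \right)} \right)} p{\left(-1,-2 \right)} = \left(4 + 1 - 1 \left(-3\right)\right) 4 \left(\frac{15}{8} + \frac{1}{8} \left(-2\right)\right) = \left(4 + 1 + 3\right) 4 \left(\frac{15}{8} - \frac{1}{4}\right) = 8 \cdot 4 \cdot \frac{13}{8} = 32 \cdot \frac{13}{8} = 52$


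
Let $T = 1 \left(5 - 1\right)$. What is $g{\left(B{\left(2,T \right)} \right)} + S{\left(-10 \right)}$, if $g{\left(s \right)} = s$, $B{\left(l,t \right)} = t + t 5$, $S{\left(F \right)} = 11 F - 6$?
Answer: $-92$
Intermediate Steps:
$T = 4$ ($T = 1 \cdot 4 = 4$)
$S{\left(F \right)} = -6 + 11 F$ ($S{\left(F \right)} = 11 F - 6 = -6 + 11 F$)
$B{\left(l,t \right)} = 6 t$ ($B{\left(l,t \right)} = t + 5 t = 6 t$)
$g{\left(B{\left(2,T \right)} \right)} + S{\left(-10 \right)} = 6 \cdot 4 + \left(-6 + 11 \left(-10\right)\right) = 24 - 116 = -92$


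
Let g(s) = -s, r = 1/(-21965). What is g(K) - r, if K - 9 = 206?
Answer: -4722474/21965 ≈ -215.00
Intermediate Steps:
K = 215 (K = 9 + 206 = 215)
r = -1/21965 ≈ -4.5527e-5
g(K) - r = -1*215 - 1*(-1/21965) = -215 + 1/21965 = -4722474/21965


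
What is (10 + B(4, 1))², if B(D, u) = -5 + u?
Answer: 36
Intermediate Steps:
(10 + B(4, 1))² = (10 + (-5 + 1))² = (10 - 4)² = 6² = 36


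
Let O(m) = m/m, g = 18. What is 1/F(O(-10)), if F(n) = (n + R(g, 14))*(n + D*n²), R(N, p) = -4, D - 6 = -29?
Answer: 1/66 ≈ 0.015152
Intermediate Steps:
D = -23 (D = 6 - 29 = -23)
O(m) = 1
F(n) = (-4 + n)*(n - 23*n²) (F(n) = (n - 4)*(n - 23*n²) = (-4 + n)*(n - 23*n²))
1/F(O(-10)) = 1/(1*(-4 - 23*1² + 93*1)) = 1/(1*(-4 - 23*1 + 93)) = 1/(1*(-4 - 23 + 93)) = 1/(1*66) = 1/66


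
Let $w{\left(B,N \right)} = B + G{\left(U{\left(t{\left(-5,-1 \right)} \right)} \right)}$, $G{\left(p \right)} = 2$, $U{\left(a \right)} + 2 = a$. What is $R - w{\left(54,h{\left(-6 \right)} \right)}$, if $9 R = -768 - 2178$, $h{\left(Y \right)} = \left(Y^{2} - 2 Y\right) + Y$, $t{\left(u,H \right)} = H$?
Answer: $- \frac{1150}{3} \approx -383.33$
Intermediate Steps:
$U{\left(a \right)} = -2 + a$
$h{\left(Y \right)} = Y^{2} - Y$
$w{\left(B,N \right)} = 2 + B$ ($w{\left(B,N \right)} = B + 2 = 2 + B$)
$R = - \frac{982}{3}$ ($R = \frac{-768 - 2178}{9} = \frac{1}{9} \left(-2946\right) = - \frac{982}{3} \approx -327.33$)
$R - w{\left(54,h{\left(-6 \right)} \right)} = - \frac{982}{3} - \left(2 + 54\right) = - \frac{982}{3} - 56 = - \frac{1150}{3}$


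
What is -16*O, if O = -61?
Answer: 976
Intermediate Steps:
-16*O = -16*(-61) = 976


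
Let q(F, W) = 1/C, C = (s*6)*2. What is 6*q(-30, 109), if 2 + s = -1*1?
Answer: -1/6 ≈ -0.16667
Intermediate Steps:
s = -3 (s = -2 - 1*1 = -2 - 1 = -3)
C = -36 (C = -3*6*2 = -18*2 = -36)
q(F, W) = -1/36 (q(F, W) = 1/(-36) = -1/36)
6*q(-30, 109) = 6*(-1/36) = -1/6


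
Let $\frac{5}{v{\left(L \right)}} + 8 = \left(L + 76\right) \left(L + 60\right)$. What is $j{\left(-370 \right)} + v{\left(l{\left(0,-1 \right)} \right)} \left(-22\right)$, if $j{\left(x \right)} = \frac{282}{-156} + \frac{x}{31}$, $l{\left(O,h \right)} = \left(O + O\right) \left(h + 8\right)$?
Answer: $- \frac{12627791}{917228} \approx -13.767$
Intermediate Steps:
$l{\left(O,h \right)} = 2 O \left(8 + h\right)$
$j{\left(x \right)} = - \frac{47}{26} + \frac{x}{31}$ ($j{\left(x \right)} = 282 \left(- \frac{1}{156}\right) + x \frac{1}{31} = - \frac{47}{26} + \frac{x}{31}$)
$v{\left(L \right)} = \frac{5}{-8 + \left(60 + L\right) \left(76 + L\right)}$ ($v{\left(L \right)} = \frac{5}{-8 + \left(L + 76\right) \left(L + 60\right)} = \frac{5}{-8 + \left(76 + L\right) \left(60 + L\right)} = \frac{5}{-8 + \left(60 + L\right) \left(76 + L\right)}$)
$j{\left(-370 \right)} + v{\left(l{\left(0,-1 \right)} \right)} \left(-22\right) = \left(- \frac{47}{26} + \frac{1}{31} \left(-370\right)\right) + \frac{5}{4552 + \left(2 \cdot 0 \left(8 - 1\right)\right)^{2} + 136 \cdot 2 \cdot 0 \left(8 - 1\right)} \left(-22\right) = \left(- \frac{47}{26} - \frac{370}{31}\right) + \frac{5}{4552 + \left(2 \cdot 0 \cdot 7\right)^{2} + 136 \cdot 2 \cdot 0 \cdot 7} \left(-22\right) = - \frac{11077}{806} + \frac{5}{4552 + 0^{2} + 136 \cdot 0} \left(-22\right) = - \frac{11077}{806} + \frac{5}{4552 + 0 + 0} \left(-22\right) = - \frac{11077}{806} + \frac{5}{4552} \left(-22\right) = - \frac{11077}{806} - \frac{55}{2276} = - \frac{12627791}{917228}$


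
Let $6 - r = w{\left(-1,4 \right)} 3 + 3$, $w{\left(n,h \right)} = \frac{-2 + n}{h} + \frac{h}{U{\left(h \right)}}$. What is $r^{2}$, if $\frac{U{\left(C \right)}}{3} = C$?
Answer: $\frac{289}{16} \approx 18.063$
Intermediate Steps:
$U{\left(C \right)} = 3 C$
$w{\left(n,h \right)} = \frac{1}{3} + \frac{-2 + n}{h}$ ($w{\left(n,h \right)} = \frac{-2 + n}{h} + \frac{h}{3 h} = \frac{-2 + n}{h} + h \frac{1}{3 h} = \frac{-2 + n}{h} + \frac{1}{3} = \frac{1}{3} + \frac{-2 + n}{h}$)
$r = \frac{17}{4}$ ($r = 6 - \left(\frac{-2 - 1 + \frac{1}{3} \cdot 4}{4} \cdot 3 + 3\right) = 6 - \left(\frac{-2 - 1 + \frac{4}{3}}{4} \cdot 3 + 3\right) = 6 - \left(\frac{1}{4} \left(- \frac{5}{3}\right) 3 + 3\right) = 6 - \left(\left(- \frac{5}{12}\right) 3 + 3\right) = 6 - \left(- \frac{5}{4} + 3\right) = 6 - \frac{7}{4} = \frac{17}{4} \approx 4.25$)
$r^{2} = \left(\frac{17}{4}\right)^{2} = \frac{289}{16}$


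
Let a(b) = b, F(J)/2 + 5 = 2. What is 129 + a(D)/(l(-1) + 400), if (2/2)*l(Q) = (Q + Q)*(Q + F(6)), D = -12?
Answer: 8899/69 ≈ 128.97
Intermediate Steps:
F(J) = -6 (F(J) = -10 + 2*2 = -10 + 4 = -6)
l(Q) = 2*Q*(-6 + Q) (l(Q) = (Q + Q)*(Q - 6) = (2*Q)*(-6 + Q) = 2*Q*(-6 + Q))
129 + a(D)/(l(-1) + 400) = 129 - 12/(2*(-1)*(-6 - 1) + 400) = 129 - 12/(2*(-1)*(-7) + 400) = 129 - 12/(14 + 400) = 129 - 12/414 = 129 + (1/414)*(-12) = 129 - 2/69 = 8899/69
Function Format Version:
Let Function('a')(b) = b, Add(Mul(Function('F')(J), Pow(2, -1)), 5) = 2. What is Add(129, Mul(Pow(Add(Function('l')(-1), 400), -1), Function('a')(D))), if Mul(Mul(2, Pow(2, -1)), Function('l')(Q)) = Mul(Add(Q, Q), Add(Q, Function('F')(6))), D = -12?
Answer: Rational(8899, 69) ≈ 128.97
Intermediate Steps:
Function('F')(J) = -6 (Function('F')(J) = Add(-10, Mul(2, 2)) = Add(-10, 4) = -6)
Function('l')(Q) = Mul(2, Q, Add(-6, Q)) (Function('l')(Q) = Mul(Add(Q, Q), Add(Q, -6)) = Mul(Mul(2, Q), Add(-6, Q)) = Mul(2, Q, Add(-6, Q)))
Add(129, Mul(Pow(Add(Function('l')(-1), 400), -1), Function('a')(D))) = Add(129, Mul(Pow(Add(Mul(2, -1, Add(-6, -1)), 400), -1), -12)) = Add(129, Mul(Pow(Add(Mul(2, -1, -7), 400), -1), -12)) = Add(129, Mul(Pow(Add(14, 400), -1), -12)) = Add(129, Mul(Pow(414, -1), -12)) = Add(129, Mul(Rational(1, 414), -12)) = Add(129, Rational(-2, 69)) = Rational(8899, 69)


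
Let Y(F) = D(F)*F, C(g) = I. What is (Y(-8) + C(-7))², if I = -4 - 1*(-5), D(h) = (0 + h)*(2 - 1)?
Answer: 4225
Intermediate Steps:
D(h) = h (D(h) = h*1 = h)
I = 1 (I = -4 + 5 = 1)
C(g) = 1
Y(F) = F² (Y(F) = F*F = F²)
(Y(-8) + C(-7))² = ((-8)² + 1)² = (64 + 1)² = 65² = 4225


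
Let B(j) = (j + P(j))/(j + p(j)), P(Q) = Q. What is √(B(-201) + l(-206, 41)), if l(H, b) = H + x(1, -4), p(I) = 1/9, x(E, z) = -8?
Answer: I*√43312222/452 ≈ 14.56*I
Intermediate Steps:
p(I) = ⅑
l(H, b) = -8 + H (l(H, b) = H - 8 = -8 + H)
B(j) = 2*j/(⅑ + j) (B(j) = (j + j)/(j + ⅑) = (2*j)/(⅑ + j) = 2*j/(⅑ + j))
√(B(-201) + l(-206, 41)) = √(18*(-201)/(1 + 9*(-201)) + (-8 - 206)) = √(18*(-201)/(1 - 1809) - 214) = √(18*(-201)/(-1808) - 214) = √(18*(-201)*(-1/1808) - 214) = √(1809/904 - 214) = √(-191647/904) = I*√43312222/452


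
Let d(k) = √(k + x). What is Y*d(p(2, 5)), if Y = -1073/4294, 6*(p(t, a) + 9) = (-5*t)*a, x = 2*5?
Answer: -1073*I*√66/12882 ≈ -0.67669*I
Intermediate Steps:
x = 10
p(t, a) = -9 - 5*a*t/6 (p(t, a) = -9 + ((-5*t)*a)/6 = -9 + (-5*a*t)/6 = -9 - 5*a*t/6)
d(k) = √(10 + k) (d(k) = √(k + 10) = √(10 + k))
Y = -1073/4294 (Y = -1073*1/4294 = -1073/4294 ≈ -0.24988)
Y*d(p(2, 5)) = -1073*√(10 + (-9 - ⅚*5*2))/4294 = -1073*√(10 + (-9 - 25/3))/4294 = -1073*√(10 - 52/3)/4294 = -1073*I*√66/12882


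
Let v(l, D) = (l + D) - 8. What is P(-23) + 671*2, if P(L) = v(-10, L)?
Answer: 1301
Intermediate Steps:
v(l, D) = -8 + D + l (v(l, D) = (D + l) - 8 = -8 + D + l)
P(L) = -18 + L (P(L) = -8 + L - 10 = -18 + L)
P(-23) + 671*2 = (-18 - 23) + 671*2 = -41 + 1342 = 1301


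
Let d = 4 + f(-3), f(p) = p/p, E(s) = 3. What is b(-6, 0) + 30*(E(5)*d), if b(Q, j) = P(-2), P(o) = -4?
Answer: 446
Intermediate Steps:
f(p) = 1
b(Q, j) = -4
d = 5 (d = 4 + 1 = 5)
b(-6, 0) + 30*(E(5)*d) = -4 + 30*(3*5) = -4 + 30*15 = -4 + 450 = 446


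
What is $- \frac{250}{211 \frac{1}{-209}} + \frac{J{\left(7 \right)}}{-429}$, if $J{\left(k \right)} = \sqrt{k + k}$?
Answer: $\frac{52250}{211} - \frac{\sqrt{14}}{429} \approx 247.62$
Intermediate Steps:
$J{\left(k \right)} = \sqrt{2} \sqrt{k}$ ($J{\left(k \right)} = \sqrt{2 k} = \sqrt{2} \sqrt{k}$)
$- \frac{250}{211 \frac{1}{-209}} + \frac{J{\left(7 \right)}}{-429} = - \frac{250}{211 \frac{1}{-209}} + \frac{\sqrt{2} \sqrt{7}}{-429} = - \frac{250}{211 \left(- \frac{1}{209}\right)} + \sqrt{14} \left(- \frac{1}{429}\right) = - \frac{250}{- \frac{211}{209}} - \frac{\sqrt{14}}{429} = \left(-250\right) \left(- \frac{209}{211}\right) - \frac{\sqrt{14}}{429} = \frac{52250}{211} - \frac{\sqrt{14}}{429}$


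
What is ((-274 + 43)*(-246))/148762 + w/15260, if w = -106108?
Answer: -1864709192/283763515 ≈ -6.5714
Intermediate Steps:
((-274 + 43)*(-246))/148762 + w/15260 = ((-274 + 43)*(-246))/148762 - 106108/15260 = -231*(-246)*(1/148762) - 106108*1/15260 = 56826*(1/148762) - 26527/3815 = 28413/74381 - 26527/3815 = -1864709192/283763515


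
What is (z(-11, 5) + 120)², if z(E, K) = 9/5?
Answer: 370881/25 ≈ 14835.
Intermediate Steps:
z(E, K) = 9/5 (z(E, K) = 9*(⅕) = 9/5)
(z(-11, 5) + 120)² = (9/5 + 120)² = (609/5)² = 370881/25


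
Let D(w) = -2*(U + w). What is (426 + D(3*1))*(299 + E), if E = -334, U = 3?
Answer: -14490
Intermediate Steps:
D(w) = -6 - 2*w (D(w) = -2*(3 + w) = -6 - 2*w)
(426 + D(3*1))*(299 + E) = (426 + (-6 - 6))*(299 - 334) = (426 + (-6 - 2*3))*(-35) = (426 + (-6 - 6))*(-35) = (426 - 12)*(-35) = 414*(-35) = -14490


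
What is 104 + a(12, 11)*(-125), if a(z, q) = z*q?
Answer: -16396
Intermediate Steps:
a(z, q) = q*z
104 + a(12, 11)*(-125) = 104 + (11*12)*(-125) = 104 + 132*(-125) = 104 - 16500 = -16396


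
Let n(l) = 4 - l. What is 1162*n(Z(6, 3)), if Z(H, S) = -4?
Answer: 9296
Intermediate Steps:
1162*n(Z(6, 3)) = 1162*(4 - 1*(-4)) = 1162*(4 + 4) = 1162*8 = 9296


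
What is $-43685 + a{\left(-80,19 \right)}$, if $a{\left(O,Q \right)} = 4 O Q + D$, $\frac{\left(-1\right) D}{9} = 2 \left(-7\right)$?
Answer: $-49639$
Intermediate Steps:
$D = 126$ ($D = - 9 \cdot 2 \left(-7\right) = \left(-9\right) \left(-14\right) = 126$)
$a{\left(O,Q \right)} = 126 + 4 O Q$ ($a{\left(O,Q \right)} = 4 O Q + 126 = 126 + 4 O Q$)
$-43685 + a{\left(-80,19 \right)} = -43685 + \left(126 + 4 \left(-80\right) 19\right) = -43685 + \left(126 - 6080\right) = -43685 - 5954 = -49639$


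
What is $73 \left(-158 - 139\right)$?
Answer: $-21681$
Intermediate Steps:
$73 \left(-158 - 139\right) = 73 \left(-297\right) = -21681$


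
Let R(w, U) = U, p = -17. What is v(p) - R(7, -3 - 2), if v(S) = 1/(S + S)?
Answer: 169/34 ≈ 4.9706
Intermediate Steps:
v(S) = 1/(2*S)
v(p) - R(7, -3 - 2) = (1/2)/(-17) - (-3 - 2) = (1/2)*(-1/17) - 1*(-5) = -1/34 + 5 = 169/34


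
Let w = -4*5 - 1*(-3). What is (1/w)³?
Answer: -1/4913 ≈ -0.00020354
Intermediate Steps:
w = -17 (w = -20 + 3 = -17)
(1/w)³ = (1/(-17))³ = (-1/17)³ = -1/4913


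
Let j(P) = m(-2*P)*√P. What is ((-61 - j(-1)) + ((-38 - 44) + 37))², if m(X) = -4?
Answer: 11220 - 848*I ≈ 11220.0 - 848.0*I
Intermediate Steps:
j(P) = -4*√P
((-61 - j(-1)) + ((-38 - 44) + 37))² = ((-61 - (-4)*√(-1)) + ((-38 - 44) + 37))² = ((-61 - (-4)*I) + (-82 + 37))² = ((-61 + 4*I) - 45)² = (-106 + 4*I)²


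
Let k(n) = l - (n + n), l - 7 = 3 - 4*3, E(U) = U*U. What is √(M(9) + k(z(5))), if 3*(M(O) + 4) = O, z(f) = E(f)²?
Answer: I*√1253 ≈ 35.398*I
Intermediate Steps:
E(U) = U²
z(f) = f⁴ (z(f) = (f²)² = f⁴)
l = -2 (l = 7 + (3 - 4*3) = 7 + (3 - 12) = 7 - 9 = -2)
M(O) = -4 + O/3
k(n) = -2 - 2*n (k(n) = -2 - (n + n) = -2 - 2*n)
√(M(9) + k(z(5))) = √((-4 + (⅓)*9) + (-2 - 2*5⁴)) = √((-4 + 3) + (-2 - 2*625)) = √(-1 + (-2 - 1250)) = √(-1 - 1252) = √(-1253) = I*√1253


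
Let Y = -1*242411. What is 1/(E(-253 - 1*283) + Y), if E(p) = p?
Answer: -1/242947 ≈ -4.1161e-6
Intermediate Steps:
Y = -242411
1/(E(-253 - 1*283) + Y) = 1/((-253 - 1*283) - 242411) = 1/((-253 - 283) - 242411) = 1/(-536 - 242411) = 1/(-242947) = -1/242947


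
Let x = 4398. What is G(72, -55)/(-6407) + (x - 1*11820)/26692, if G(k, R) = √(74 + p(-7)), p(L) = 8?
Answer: -3711/13346 - √82/6407 ≈ -0.27947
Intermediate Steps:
G(k, R) = √82 (G(k, R) = √(74 + 8) = √82)
G(72, -55)/(-6407) + (x - 1*11820)/26692 = √82/(-6407) + (4398 - 1*11820)/26692 = √82*(-1/6407) + (4398 - 11820)*(1/26692) = -√82/6407 - 7422*1/26692 = -√82/6407 - 3711/13346 = -3711/13346 - √82/6407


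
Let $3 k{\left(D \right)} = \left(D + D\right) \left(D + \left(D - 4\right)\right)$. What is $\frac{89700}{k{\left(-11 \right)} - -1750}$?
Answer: $\frac{134550}{2911} \approx 46.221$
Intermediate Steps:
$k{\left(D \right)} = \frac{2 D \left(-4 + 2 D\right)}{3}$ ($k{\left(D \right)} = \frac{\left(D + D\right) \left(D + \left(D - 4\right)\right)}{3} = \frac{2 D \left(D + \left(D - 4\right)\right)}{3} = \frac{2 D \left(D + \left(-4 + D\right)\right)}{3} = \frac{2 D \left(-4 + 2 D\right)}{3}$)
$\frac{89700}{k{\left(-11 \right)} - -1750} = \frac{89700}{\frac{4}{3} \left(-11\right) \left(-2 - 11\right) - -1750} = \frac{89700}{\frac{4}{3} \left(-11\right) \left(-13\right) + 1750} = \frac{89700}{\frac{572}{3} + 1750} = \frac{89700}{\frac{5822}{3}} = 89700 \cdot \frac{3}{5822} = \frac{134550}{2911}$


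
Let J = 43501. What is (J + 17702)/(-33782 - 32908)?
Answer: -20401/22230 ≈ -0.91772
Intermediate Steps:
(J + 17702)/(-33782 - 32908) = (43501 + 17702)/(-33782 - 32908) = 61203/(-66690) = 61203*(-1/66690) = -20401/22230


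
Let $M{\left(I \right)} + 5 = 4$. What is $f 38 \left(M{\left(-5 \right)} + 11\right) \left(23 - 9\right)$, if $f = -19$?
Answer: $-101080$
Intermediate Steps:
$M{\left(I \right)} = -1$ ($M{\left(I \right)} = -5 + 4 = -1$)
$f 38 \left(M{\left(-5 \right)} + 11\right) \left(23 - 9\right) = \left(-19\right) 38 \left(-1 + 11\right) \left(23 - 9\right) = - 722 \cdot 10 \cdot 14 = \left(-722\right) 140 = -101080$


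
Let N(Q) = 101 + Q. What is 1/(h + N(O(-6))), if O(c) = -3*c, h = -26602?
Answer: -1/26483 ≈ -3.7760e-5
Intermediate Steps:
1/(h + N(O(-6))) = 1/(-26602 + (101 - 3*(-6))) = 1/(-26602 + (101 + 18)) = 1/(-26602 + 119) = 1/(-26483) = -1/26483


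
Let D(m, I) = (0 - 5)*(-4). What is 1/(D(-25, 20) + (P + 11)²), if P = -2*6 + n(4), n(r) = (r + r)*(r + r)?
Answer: 1/3989 ≈ 0.00025069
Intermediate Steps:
n(r) = 4*r² (n(r) = (2*r)*(2*r) = 4*r²)
D(m, I) = 20 (D(m, I) = -5*(-4) = 20)
P = 52 (P = -2*6 + 4*4² = -12 + 4*16 = -12 + 64 = 52)
1/(D(-25, 20) + (P + 11)²) = 1/(20 + (52 + 11)²) = 1/(20 + 63²) = 1/(20 + 3969) = 1/3989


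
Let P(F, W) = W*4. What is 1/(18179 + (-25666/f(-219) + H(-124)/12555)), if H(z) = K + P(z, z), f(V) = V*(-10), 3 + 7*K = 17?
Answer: 916515/16650548902 ≈ 5.5044e-5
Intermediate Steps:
K = 2 (K = -3/7 + (1/7)*17 = -3/7 + 17/7 = 2)
f(V) = -10*V
P(F, W) = 4*W
H(z) = 2 + 4*z
1/(18179 + (-25666/f(-219) + H(-124)/12555)) = 1/(18179 + (-25666/((-10*(-219))) + (2 + 4*(-124))/12555)) = 1/(18179 + (-25666/2190 + (2 - 496)*(1/12555))) = 1/(18179 + (-25666*1/2190 - 494*1/12555)) = 1/(18179 + (-12833/1095 - 494/12555)) = 1/(18179 - 10777283/916515) = 1/(16650548902/916515) = 916515/16650548902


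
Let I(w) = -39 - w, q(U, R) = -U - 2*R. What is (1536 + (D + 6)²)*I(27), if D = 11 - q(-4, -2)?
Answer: -106722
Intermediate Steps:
D = 3 (D = 11 - (-1*(-4) - 2*(-2)) = 11 - (4 + 4) = 11 - 1*8 = 11 - 8 = 3)
(1536 + (D + 6)²)*I(27) = (1536 + (3 + 6)²)*(-39 - 1*27) = (1536 + 9²)*(-39 - 27) = (1536 + 81)*(-66) = 1617*(-66) = -106722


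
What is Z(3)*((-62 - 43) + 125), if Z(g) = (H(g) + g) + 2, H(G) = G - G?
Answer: 100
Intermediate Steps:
H(G) = 0
Z(g) = 2 + g (Z(g) = (0 + g) + 2 = g + 2 = 2 + g)
Z(3)*((-62 - 43) + 125) = (2 + 3)*((-62 - 43) + 125) = 5*(-105 + 125) = 5*20 = 100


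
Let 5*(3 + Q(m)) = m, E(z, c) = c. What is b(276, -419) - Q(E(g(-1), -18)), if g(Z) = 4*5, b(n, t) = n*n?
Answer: 380913/5 ≈ 76183.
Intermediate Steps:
b(n, t) = n**2
g(Z) = 20
Q(m) = -3 + m/5
b(276, -419) - Q(E(g(-1), -18)) = 276**2 - (-3 + (1/5)*(-18)) = 76176 - (-3 - 18/5) = 76176 - 1*(-33/5) = 76176 + 33/5 = 380913/5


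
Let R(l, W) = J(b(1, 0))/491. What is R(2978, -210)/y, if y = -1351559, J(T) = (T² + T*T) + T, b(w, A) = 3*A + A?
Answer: 0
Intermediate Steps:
b(w, A) = 4*A
J(T) = T + 2*T² (J(T) = (T² + T²) + T = 2*T² + T = T + 2*T²)
R(l, W) = 0 (R(l, W) = ((4*0)*(1 + 2*(4*0)))/491 = (0*(1 + 2*0))*(1/491) = (0*(1 + 0))*(1/491) = (0*1)*(1/491) = 0*(1/491) = 0)
R(2978, -210)/y = 0/(-1351559) = 0*(-1/1351559) = 0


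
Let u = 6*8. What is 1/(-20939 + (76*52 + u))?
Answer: -1/16939 ≈ -5.9035e-5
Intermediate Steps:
u = 48
1/(-20939 + (76*52 + u)) = 1/(-20939 + (76*52 + 48)) = 1/(-20939 + (3952 + 48)) = 1/(-20939 + 4000) = 1/(-16939) = -1/16939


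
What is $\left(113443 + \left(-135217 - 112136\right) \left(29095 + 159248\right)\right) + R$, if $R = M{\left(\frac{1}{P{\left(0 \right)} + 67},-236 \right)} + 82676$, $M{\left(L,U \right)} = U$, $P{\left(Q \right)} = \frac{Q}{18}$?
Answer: $-46587010196$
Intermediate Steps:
$P{\left(Q \right)} = \frac{Q}{18}$ ($P{\left(Q \right)} = Q \frac{1}{18} = \frac{Q}{18}$)
$R = 82440$ ($R = -236 + 82676 = 82440$)
$\left(113443 + \left(-135217 - 112136\right) \left(29095 + 159248\right)\right) + R = \left(113443 + \left(-135217 - 112136\right) \left(29095 + 159248\right)\right) + 82440 = \left(113443 - 46587206079\right) + 82440 = -46587092636 + 82440 = -46587010196$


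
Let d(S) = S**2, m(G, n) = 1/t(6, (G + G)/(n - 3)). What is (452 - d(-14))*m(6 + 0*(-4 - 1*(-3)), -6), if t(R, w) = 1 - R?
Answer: -256/5 ≈ -51.200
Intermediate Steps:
m(G, n) = -1/5 (m(G, n) = 1/(1 - 1*6) = 1/(1 - 6) = 1/(-5) = -1/5)
(452 - d(-14))*m(6 + 0*(-4 - 1*(-3)), -6) = (452 - 1*(-14)**2)*(-1/5) = (452 - 1*196)*(-1/5) = (452 - 196)*(-1/5) = 256*(-1/5) = -256/5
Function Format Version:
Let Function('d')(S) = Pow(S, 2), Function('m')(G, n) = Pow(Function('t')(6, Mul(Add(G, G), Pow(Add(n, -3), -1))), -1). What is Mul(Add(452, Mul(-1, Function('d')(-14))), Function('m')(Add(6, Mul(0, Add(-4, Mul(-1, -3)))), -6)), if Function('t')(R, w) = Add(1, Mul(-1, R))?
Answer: Rational(-256, 5) ≈ -51.200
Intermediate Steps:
Function('m')(G, n) = Rational(-1, 5) (Function('m')(G, n) = Pow(Add(1, Mul(-1, 6)), -1) = Pow(Add(1, -6), -1) = Pow(-5, -1) = Rational(-1, 5))
Mul(Add(452, Mul(-1, Function('d')(-14))), Function('m')(Add(6, Mul(0, Add(-4, Mul(-1, -3)))), -6)) = Mul(Add(452, Mul(-1, Pow(-14, 2))), Rational(-1, 5)) = Mul(Add(452, Mul(-1, 196)), Rational(-1, 5)) = Mul(Add(452, -196), Rational(-1, 5)) = Mul(256, Rational(-1, 5)) = Rational(-256, 5)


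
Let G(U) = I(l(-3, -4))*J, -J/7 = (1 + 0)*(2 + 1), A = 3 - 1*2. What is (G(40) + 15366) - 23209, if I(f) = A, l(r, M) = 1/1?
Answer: -7864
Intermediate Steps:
A = 1 (A = 3 - 2 = 1)
l(r, M) = 1
J = -21 (J = -7*(1 + 0)*(2 + 1) = -7*3 = -21)
I(f) = 1
G(U) = -21 (G(U) = 1*(-21) = -21)
(G(40) + 15366) - 23209 = (-21 + 15366) - 23209 = 15345 - 23209 = -7864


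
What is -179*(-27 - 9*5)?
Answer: 12888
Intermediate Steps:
-179*(-27 - 9*5) = -179*(-27 - 45) = -179*(-72) = 12888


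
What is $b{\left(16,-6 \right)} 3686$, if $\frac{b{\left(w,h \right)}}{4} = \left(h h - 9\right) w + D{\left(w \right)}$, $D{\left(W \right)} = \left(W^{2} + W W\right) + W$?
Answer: $14154240$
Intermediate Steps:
$D{\left(W \right)} = W + 2 W^{2}$ ($D{\left(W \right)} = \left(W^{2} + W^{2}\right) + W = 2 W^{2} + W = W + 2 W^{2}$)
$b{\left(w,h \right)} = 4 w \left(1 + 2 w\right) + 4 w \left(-9 + h^{2}\right)$ ($b{\left(w,h \right)} = 4 \left(\left(h h - 9\right) w + w \left(1 + 2 w\right)\right) = 4 \left(\left(h^{2} - 9\right) w + w \left(1 + 2 w\right)\right) = 4 \left(\left(-9 + h^{2}\right) w + w \left(1 + 2 w\right)\right) = 4 \left(w \left(-9 + h^{2}\right) + w \left(1 + 2 w\right)\right) = 4 \left(w \left(1 + 2 w\right) + w \left(-9 + h^{2}\right)\right) = 4 w \left(1 + 2 w\right) + 4 w \left(-9 + h^{2}\right)$)
$b{\left(16,-6 \right)} 3686 = 4 \cdot 16 \left(-8 + \left(-6\right)^{2} + 2 \cdot 16\right) 3686 = 4 \cdot 16 \left(-8 + 36 + 32\right) 3686 = 4 \cdot 16 \cdot 60 \cdot 3686 = 3840 \cdot 3686 = 14154240$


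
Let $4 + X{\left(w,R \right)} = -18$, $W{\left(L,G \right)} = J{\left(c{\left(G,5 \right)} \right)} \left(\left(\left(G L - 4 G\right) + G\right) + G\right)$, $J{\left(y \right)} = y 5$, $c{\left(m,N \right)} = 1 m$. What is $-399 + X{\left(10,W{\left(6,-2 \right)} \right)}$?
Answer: $-421$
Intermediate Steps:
$c{\left(m,N \right)} = m$
$J{\left(y \right)} = 5 y$
$W{\left(L,G \right)} = 5 G \left(- 2 G + G L\right)$ ($W{\left(L,G \right)} = 5 G \left(\left(\left(G L - 4 G\right) + G\right) + G\right) = 5 G \left(\left(\left(- 4 G + G L\right) + G\right) + G\right) = 5 G \left(\left(- 3 G + G L\right) + G\right) = 5 G \left(- 2 G + G L\right)$)
$X{\left(w,R \right)} = -22$ ($X{\left(w,R \right)} = -4 - 18 = -22$)
$-399 + X{\left(10,W{\left(6,-2 \right)} \right)} = -399 - 22 = -421$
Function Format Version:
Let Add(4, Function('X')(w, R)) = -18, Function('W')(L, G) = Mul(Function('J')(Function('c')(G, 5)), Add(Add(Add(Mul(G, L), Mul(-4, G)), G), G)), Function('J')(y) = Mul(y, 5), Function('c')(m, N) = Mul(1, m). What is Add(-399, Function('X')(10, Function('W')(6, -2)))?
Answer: -421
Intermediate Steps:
Function('c')(m, N) = m
Function('J')(y) = Mul(5, y)
Function('W')(L, G) = Mul(5, G, Add(Mul(-2, G), Mul(G, L))) (Function('W')(L, G) = Mul(Mul(5, G), Add(Add(Add(Mul(G, L), Mul(-4, G)), G), G)) = Mul(Mul(5, G), Add(Add(Add(Mul(-4, G), Mul(G, L)), G), G)) = Mul(Mul(5, G), Add(Add(Mul(-3, G), Mul(G, L)), G)) = Mul(Mul(5, G), Add(Mul(-2, G), Mul(G, L))) = Mul(5, G, Add(Mul(-2, G), Mul(G, L))))
Function('X')(w, R) = -22 (Function('X')(w, R) = Add(-4, -18) = -22)
Add(-399, Function('X')(10, Function('W')(6, -2))) = Add(-399, -22) = -421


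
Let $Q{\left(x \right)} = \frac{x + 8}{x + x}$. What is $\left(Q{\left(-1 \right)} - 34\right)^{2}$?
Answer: $\frac{5625}{4} \approx 1406.3$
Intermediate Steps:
$Q{\left(x \right)} = \frac{8 + x}{2 x}$
$\left(Q{\left(-1 \right)} - 34\right)^{2} = \left(\frac{8 - 1}{2 \left(-1\right)} - 34\right)^{2} = \left(\frac{1}{2} \left(-1\right) 7 - 34\right)^{2} = \left(- \frac{7}{2} - 34\right)^{2} = \left(- \frac{75}{2}\right)^{2} = \frac{5625}{4}$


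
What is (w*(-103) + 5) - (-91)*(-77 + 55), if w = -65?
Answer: 4698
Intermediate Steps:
(w*(-103) + 5) - (-91)*(-77 + 55) = (-65*(-103) + 5) - (-91)*(-77 + 55) = (6695 + 5) - (-91)*(-22) = 6700 - 1*2002 = 6700 - 2002 = 4698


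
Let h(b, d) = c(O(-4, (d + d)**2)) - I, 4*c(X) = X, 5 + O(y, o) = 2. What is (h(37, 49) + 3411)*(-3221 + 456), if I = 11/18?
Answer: -339395455/36 ≈ -9.4276e+6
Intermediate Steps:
O(y, o) = -3 (O(y, o) = -5 + 2 = -3)
c(X) = X/4
I = 11/18 (I = 11*(1/18) = 11/18 ≈ 0.61111)
h(b, d) = -49/36 (h(b, d) = (1/4)*(-3) - 1*11/18 = -3/4 - 11/18 = -49/36)
(h(37, 49) + 3411)*(-3221 + 456) = (-49/36 + 3411)*(-3221 + 456) = (122747/36)*(-2765) = -339395455/36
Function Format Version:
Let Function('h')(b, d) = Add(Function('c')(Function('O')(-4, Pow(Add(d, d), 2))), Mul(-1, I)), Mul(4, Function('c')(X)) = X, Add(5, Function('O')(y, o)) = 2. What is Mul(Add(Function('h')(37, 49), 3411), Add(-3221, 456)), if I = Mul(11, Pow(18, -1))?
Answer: Rational(-339395455, 36) ≈ -9.4276e+6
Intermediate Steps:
Function('O')(y, o) = -3 (Function('O')(y, o) = Add(-5, 2) = -3)
Function('c')(X) = Mul(Rational(1, 4), X)
I = Rational(11, 18) (I = Mul(11, Rational(1, 18)) = Rational(11, 18) ≈ 0.61111)
Function('h')(b, d) = Rational(-49, 36) (Function('h')(b, d) = Add(Mul(Rational(1, 4), -3), Mul(-1, Rational(11, 18))) = Add(Rational(-3, 4), Rational(-11, 18)) = Rational(-49, 36))
Mul(Add(Function('h')(37, 49), 3411), Add(-3221, 456)) = Mul(Add(Rational(-49, 36), 3411), Add(-3221, 456)) = Mul(Rational(122747, 36), -2765) = Rational(-339395455, 36)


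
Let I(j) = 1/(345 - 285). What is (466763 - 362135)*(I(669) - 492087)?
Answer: -257430384461/5 ≈ -5.1486e+10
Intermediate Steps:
I(j) = 1/60
(466763 - 362135)*(I(669) - 492087) = (466763 - 362135)*(1/60 - 492087) = 104628*(-29525219/60) = -257430384461/5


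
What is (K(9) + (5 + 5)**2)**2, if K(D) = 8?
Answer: 11664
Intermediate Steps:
(K(9) + (5 + 5)**2)**2 = (8 + (5 + 5)**2)**2 = (8 + 10**2)**2 = (8 + 100)**2 = 108**2 = 11664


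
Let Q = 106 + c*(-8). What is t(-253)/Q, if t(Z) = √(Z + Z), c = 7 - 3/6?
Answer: I*√506/54 ≈ 0.41656*I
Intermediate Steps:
c = 13/2 (c = 7 - 3*⅙ = 7 - ½ = 13/2 ≈ 6.5000)
Q = 54 (Q = 106 + (13/2)*(-8) = 106 - 52 = 54)
t(Z) = √2*√Z (t(Z) = √(2*Z) = √2*√Z)
t(-253)/Q = (√2*√(-253))/54 = (√2*(I*√253))*(1/54) = (I*√506)*(1/54) = I*√506/54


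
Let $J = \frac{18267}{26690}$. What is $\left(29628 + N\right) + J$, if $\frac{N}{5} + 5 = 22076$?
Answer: $\frac{3736164537}{26690} \approx 1.3998 \cdot 10^{5}$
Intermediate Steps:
$N = 110355$ ($N = -25 + 5 \cdot 22076 = -25 + 110380 = 110355$)
$J = \frac{18267}{26690}$ ($J = 18267 \cdot \frac{1}{26690} = \frac{18267}{26690} \approx 0.68441$)
$\left(29628 + N\right) + J = \left(29628 + 110355\right) + \frac{18267}{26690} = 139983 + \frac{18267}{26690} = \frac{3736164537}{26690}$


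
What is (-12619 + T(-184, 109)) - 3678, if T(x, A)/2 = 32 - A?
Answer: -16451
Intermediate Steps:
T(x, A) = 64 - 2*A (T(x, A) = 2*(32 - A) = 64 - 2*A)
(-12619 + T(-184, 109)) - 3678 = (-12619 + (64 - 2*109)) - 3678 = (-12619 + (64 - 218)) - 3678 = (-12619 - 154) - 3678 = -12773 - 3678 = -16451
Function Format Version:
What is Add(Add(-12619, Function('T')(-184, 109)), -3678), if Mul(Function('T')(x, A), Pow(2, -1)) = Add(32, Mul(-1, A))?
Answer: -16451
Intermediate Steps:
Function('T')(x, A) = Add(64, Mul(-2, A)) (Function('T')(x, A) = Mul(2, Add(32, Mul(-1, A))) = Add(64, Mul(-2, A)))
Add(Add(-12619, Function('T')(-184, 109)), -3678) = Add(Add(-12619, Add(64, Mul(-2, 109))), -3678) = Add(Add(-12619, Add(64, -218)), -3678) = Add(Add(-12619, -154), -3678) = Add(-12773, -3678) = -16451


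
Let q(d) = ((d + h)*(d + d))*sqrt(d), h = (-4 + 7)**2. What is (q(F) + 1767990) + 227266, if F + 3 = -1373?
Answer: 1995256 + 15047936*I*sqrt(86) ≈ 1.9953e+6 + 1.3955e+8*I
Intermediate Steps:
F = -1376 (F = -3 - 1373 = -1376)
h = 9 (h = 3**2 = 9)
q(d) = 2*d**(3/2)*(9 + d) (q(d) = ((d + 9)*(d + d))*sqrt(d) = ((9 + d)*(2*d))*sqrt(d) = (2*d*(9 + d))*sqrt(d) = 2*d**(3/2)*(9 + d))
(q(F) + 1767990) + 227266 = (2*(-1376)**(3/2)*(9 - 1376) + 1767990) + 227266 = (2*(-5504*I*sqrt(86))*(-1367) + 1767990) + 227266 = (15047936*I*sqrt(86) + 1767990) + 227266 = (1767990 + 15047936*I*sqrt(86)) + 227266 = 1995256 + 15047936*I*sqrt(86)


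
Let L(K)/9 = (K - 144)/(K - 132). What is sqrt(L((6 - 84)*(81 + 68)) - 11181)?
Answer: 3*I*sqrt(529315270)/653 ≈ 105.7*I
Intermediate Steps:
L(K) = 9*(-144 + K)/(-132 + K) (L(K) = 9*((K - 144)/(K - 132)) = 9*((-144 + K)/(-132 + K)) = 9*(-144 + K)/(-132 + K))
sqrt(L((6 - 84)*(81 + 68)) - 11181) = sqrt(9*(-144 + (6 - 84)*(81 + 68))/(-132 + (6 - 84)*(81 + 68)) - 11181) = sqrt(9*(-144 - 78*149)/(-132 - 78*149) - 11181) = sqrt(9*(-144 - 11622)/(-132 - 11622) - 11181) = sqrt(9*(-11766)/(-11754) - 11181) = sqrt(9*(-1/11754)*(-11766) - 11181) = sqrt(5883/653 - 11181) = sqrt(-7295310/653) = 3*I*sqrt(529315270)/653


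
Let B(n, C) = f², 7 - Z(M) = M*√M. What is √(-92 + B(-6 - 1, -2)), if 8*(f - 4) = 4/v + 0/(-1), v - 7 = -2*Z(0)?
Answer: I*√15007/14 ≈ 8.7502*I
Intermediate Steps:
Z(M) = 7 - M^(3/2) (Z(M) = 7 - M*√M = 7 - M^(3/2))
v = -7 (v = 7 - 2*(7 - 0^(3/2)) = 7 - 2*(7 - 1*0) = 7 - 2*(7 + 0) = 7 - 2*7 = 7 - 14 = -7)
f = 55/14 (f = 4 + (4/(-7) + 0/(-1))/8 = 4 + (4*(-⅐) + 0*(-1))/8 = 4 + (-4/7 + 0)/8 = 4 + (⅛)*(-4/7) = 4 - 1/14 = 55/14 ≈ 3.9286)
B(n, C) = 3025/196 (B(n, C) = (55/14)² = 3025/196)
√(-92 + B(-6 - 1, -2)) = √(-92 + 3025/196) = √(-15007/196) = I*√15007/14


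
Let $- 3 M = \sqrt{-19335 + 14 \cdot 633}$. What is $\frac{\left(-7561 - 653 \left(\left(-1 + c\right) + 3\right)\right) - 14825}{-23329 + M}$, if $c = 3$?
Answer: $\frac{1795236537}{1632730214} - \frac{25651 i \sqrt{10473}}{1632730214} \approx 1.0995 - 0.0016078 i$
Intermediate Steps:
$M = - \frac{i \sqrt{10473}}{3}$ ($M = - \frac{\sqrt{-19335 + 14 \cdot 633}}{3} = - \frac{\sqrt{-19335 + 8862}}{3} = - \frac{\sqrt{-10473}}{3} = - \frac{i \sqrt{10473}}{3} \approx - 34.113 i$)
$\frac{\left(-7561 - 653 \left(\left(-1 + c\right) + 3\right)\right) - 14825}{-23329 + M} = \frac{\left(-7561 - 653 \left(\left(-1 + 3\right) + 3\right)\right) - 14825}{-23329 - \frac{i \sqrt{10473}}{3}} = \frac{\left(-7561 - 653 \left(2 + 3\right)\right) - 14825}{-23329 - \frac{i \sqrt{10473}}{3}} = \frac{\left(-7561 - 653 \cdot 5\right) - 14825}{-23329 - \frac{i \sqrt{10473}}{3}} = \frac{\left(-7561 - 3265\right) - 14825}{-23329 - \frac{i \sqrt{10473}}{3}} = \frac{-10826 - 14825}{-23329 - \frac{i \sqrt{10473}}{3}} = - \frac{25651}{-23329 - \frac{i \sqrt{10473}}{3}}$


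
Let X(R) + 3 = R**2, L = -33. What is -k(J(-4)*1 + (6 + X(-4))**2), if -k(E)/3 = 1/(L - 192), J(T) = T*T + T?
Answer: -1/75 ≈ -0.013333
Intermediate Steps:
J(T) = T + T**2 (J(T) = T**2 + T = T + T**2)
X(R) = -3 + R**2
k(E) = 1/75 (k(E) = -3/(-33 - 192) = -3/(-225) = -3*(-1/225) = 1/75)
-k(J(-4)*1 + (6 + X(-4))**2) = -1*1/75 = -1/75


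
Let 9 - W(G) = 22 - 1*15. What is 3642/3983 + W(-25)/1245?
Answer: 4542256/4958835 ≈ 0.91599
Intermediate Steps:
W(G) = 2 (W(G) = 9 - (22 - 1*15) = 9 - (22 - 15) = 9 - 1*7 = 9 - 7 = 2)
3642/3983 + W(-25)/1245 = 3642/3983 + 2/1245 = 4542256/4958835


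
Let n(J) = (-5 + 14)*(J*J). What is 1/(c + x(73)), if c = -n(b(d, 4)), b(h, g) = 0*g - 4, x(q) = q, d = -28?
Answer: -1/71 ≈ -0.014085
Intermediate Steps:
b(h, g) = -4 (b(h, g) = 0 - 4 = -4)
n(J) = 9*J**2
c = -144 (c = -9*(-4)**2 = -9*16 = -1*144 = -144)
1/(c + x(73)) = 1/(-144 + 73) = 1/(-71) = -1/71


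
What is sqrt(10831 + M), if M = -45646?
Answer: I*sqrt(34815) ≈ 186.59*I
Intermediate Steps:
sqrt(10831 + M) = sqrt(10831 - 45646) = sqrt(-34815) = I*sqrt(34815)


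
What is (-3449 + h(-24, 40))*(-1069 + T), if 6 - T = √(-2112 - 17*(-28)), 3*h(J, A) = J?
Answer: 3674791 + 6914*I*√409 ≈ 3.6748e+6 + 1.3983e+5*I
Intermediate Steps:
h(J, A) = J/3
T = 6 - 2*I*√409 (T = 6 - √(-2112 - 17*(-28)) = 6 - √(-2112 + 476) = 6 - √(-1636) = 6 - 2*I*√409 ≈ 6.0 - 40.448*I)
(-3449 + h(-24, 40))*(-1069 + T) = (-3449 + (⅓)*(-24))*(-1069 + (6 - 2*I*√409)) = (-3449 - 8)*(-1063 - 2*I*√409) = -3457*(-1063 - 2*I*√409) = 3674791 + 6914*I*√409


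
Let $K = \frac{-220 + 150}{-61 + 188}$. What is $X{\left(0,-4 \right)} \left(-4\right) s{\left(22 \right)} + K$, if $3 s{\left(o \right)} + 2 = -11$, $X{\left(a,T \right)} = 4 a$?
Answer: $- \frac{70}{127} \approx -0.55118$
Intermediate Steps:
$s{\left(o \right)} = - \frac{13}{3}$ ($s{\left(o \right)} = - \frac{2}{3} + \frac{1}{3} \left(-11\right) = - \frac{2}{3} - \frac{11}{3} = - \frac{13}{3}$)
$K = - \frac{70}{127} \approx -0.55118$
$X{\left(0,-4 \right)} \left(-4\right) s{\left(22 \right)} + K = 4 \cdot 0 \left(-4\right) \left(- \frac{13}{3}\right) - \frac{70}{127} = 0 \left(-4\right) \left(- \frac{13}{3}\right) - \frac{70}{127} = 0 \left(- \frac{13}{3}\right) - \frac{70}{127} = 0 - \frac{70}{127} = - \frac{70}{127}$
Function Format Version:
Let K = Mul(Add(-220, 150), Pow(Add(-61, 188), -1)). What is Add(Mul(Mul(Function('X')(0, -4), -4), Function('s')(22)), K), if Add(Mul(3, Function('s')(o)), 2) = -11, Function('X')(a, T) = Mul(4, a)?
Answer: Rational(-70, 127) ≈ -0.55118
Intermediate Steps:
Function('s')(o) = Rational(-13, 3) (Function('s')(o) = Add(Rational(-2, 3), Mul(Rational(1, 3), -11)) = Add(Rational(-2, 3), Rational(-11, 3)) = Rational(-13, 3))
K = Rational(-70, 127) (K = Mul(-70, Pow(127, -1)) = Mul(-70, Rational(1, 127)) = Rational(-70, 127) ≈ -0.55118)
Add(Mul(Mul(Function('X')(0, -4), -4), Function('s')(22)), K) = Add(Mul(Mul(Mul(4, 0), -4), Rational(-13, 3)), Rational(-70, 127)) = Add(Mul(Mul(0, -4), Rational(-13, 3)), Rational(-70, 127)) = Add(Mul(0, Rational(-13, 3)), Rational(-70, 127)) = Add(0, Rational(-70, 127)) = Rational(-70, 127)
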